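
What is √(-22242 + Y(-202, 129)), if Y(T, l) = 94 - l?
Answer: I*√22277 ≈ 149.25*I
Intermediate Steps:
√(-22242 + Y(-202, 129)) = √(-22242 + (94 - 1*129)) = √(-22242 + (94 - 129)) = √(-22242 - 35) = √(-22277) = I*√22277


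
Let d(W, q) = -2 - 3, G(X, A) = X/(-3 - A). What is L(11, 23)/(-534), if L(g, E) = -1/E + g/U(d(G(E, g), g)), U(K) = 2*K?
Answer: 263/122820 ≈ 0.0021413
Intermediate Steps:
d(W, q) = -5
L(g, E) = -1/E - g/10 (L(g, E) = -1/E + g/((2*(-5))) = -1/E + g/(-10) = -1/E + g*(-1/10) = -1/E - g/10)
L(11, 23)/(-534) = (-1/23 - 1/10*11)/(-534) = (-1*1/23 - 11/10)*(-1/534) = (-1/23 - 11/10)*(-1/534) = -263/230*(-1/534) = 263/122820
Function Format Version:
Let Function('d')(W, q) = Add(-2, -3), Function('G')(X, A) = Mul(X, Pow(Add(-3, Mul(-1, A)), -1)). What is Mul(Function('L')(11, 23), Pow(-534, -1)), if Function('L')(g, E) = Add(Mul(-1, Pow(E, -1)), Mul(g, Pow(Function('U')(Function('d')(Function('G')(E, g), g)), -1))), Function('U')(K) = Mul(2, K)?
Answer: Rational(263, 122820) ≈ 0.0021413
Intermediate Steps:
Function('d')(W, q) = -5
Function('L')(g, E) = Add(Mul(-1, Pow(E, -1)), Mul(Rational(-1, 10), g)) (Function('L')(g, E) = Add(Mul(-1, Pow(E, -1)), Mul(g, Pow(Mul(2, -5), -1))) = Add(Mul(-1, Pow(E, -1)), Mul(g, Pow(-10, -1))) = Add(Mul(-1, Pow(E, -1)), Mul(g, Rational(-1, 10))) = Add(Mul(-1, Pow(E, -1)), Mul(Rational(-1, 10), g)))
Mul(Function('L')(11, 23), Pow(-534, -1)) = Mul(Add(Mul(-1, Pow(23, -1)), Mul(Rational(-1, 10), 11)), Pow(-534, -1)) = Mul(Add(Mul(-1, Rational(1, 23)), Rational(-11, 10)), Rational(-1, 534)) = Mul(Add(Rational(-1, 23), Rational(-11, 10)), Rational(-1, 534)) = Mul(Rational(-263, 230), Rational(-1, 534)) = Rational(263, 122820)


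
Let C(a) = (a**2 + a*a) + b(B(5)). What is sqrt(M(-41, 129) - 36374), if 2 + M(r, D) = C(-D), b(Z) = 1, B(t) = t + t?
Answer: I*sqrt(3093) ≈ 55.615*I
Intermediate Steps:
B(t) = 2*t
C(a) = 1 + 2*a**2 (C(a) = (a**2 + a*a) + 1 = (a**2 + a**2) + 1 = 2*a**2 + 1 = 1 + 2*a**2)
M(r, D) = -1 + 2*D**2 (M(r, D) = -2 + (1 + 2*(-D)**2) = -2 + (1 + 2*D**2) = -1 + 2*D**2)
sqrt(M(-41, 129) - 36374) = sqrt((-1 + 2*129**2) - 36374) = sqrt((-1 + 2*16641) - 36374) = sqrt((-1 + 33282) - 36374) = sqrt(33281 - 36374) = sqrt(-3093) = I*sqrt(3093)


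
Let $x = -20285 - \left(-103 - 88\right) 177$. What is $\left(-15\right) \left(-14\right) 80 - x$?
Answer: $3278$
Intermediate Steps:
$x = 13522$ ($x = -20285 - \left(-191\right) 177 = -20285 - -33807 = -20285 + 33807 = 13522$)
$\left(-15\right) \left(-14\right) 80 - x = \left(-15\right) \left(-14\right) 80 - 13522 = 210 \cdot 80 - 13522 = 16800 - 13522 = 3278$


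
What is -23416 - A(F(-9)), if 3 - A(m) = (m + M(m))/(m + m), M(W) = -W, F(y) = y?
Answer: -23419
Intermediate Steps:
A(m) = 3 (A(m) = 3 - (m - m)/(m + m) = 3 - 0/(2*m) = 3 - 0*1/(2*m) = 3 - 1*0 = 3 + 0 = 3)
-23416 - A(F(-9)) = -23416 - 1*3 = -23416 - 3 = -23419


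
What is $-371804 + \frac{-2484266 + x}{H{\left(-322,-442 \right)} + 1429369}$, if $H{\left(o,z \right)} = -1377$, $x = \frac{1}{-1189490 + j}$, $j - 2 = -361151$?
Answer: $- \frac{823289481705051927}{2214300086888} \approx -3.7181 \cdot 10^{5}$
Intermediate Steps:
$j = -361149$ ($j = 2 - 361151 = -361149$)
$x = - \frac{1}{1550639}$ ($x = \frac{1}{-1189490 - 361149} = \frac{1}{-1550639} = - \frac{1}{1550639} \approx -6.449 \cdot 10^{-7}$)
$-371804 + \frac{-2484266 + x}{H{\left(-322,-442 \right)} + 1429369} = -371804 + \frac{-2484266 - \frac{1}{1550639}}{-1377 + 1429369} = -371804 - \frac{3852199745975}{1550639 \cdot 1427992} = -371804 - \frac{3852199745975}{2214300086888} = - \frac{823289481705051927}{2214300086888}$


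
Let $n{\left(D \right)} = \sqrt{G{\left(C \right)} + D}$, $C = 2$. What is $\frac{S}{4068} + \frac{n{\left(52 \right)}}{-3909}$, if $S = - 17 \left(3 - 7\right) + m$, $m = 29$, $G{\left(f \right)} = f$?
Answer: $\frac{97}{4068} - \frac{\sqrt{6}}{1303} \approx 0.021965$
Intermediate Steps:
$n{\left(D \right)} = \sqrt{2 + D}$
$S = 97$ ($S = - 17 \left(3 - 7\right) + 29 = \left(-17\right) \left(-4\right) + 29 = 68 + 29 = 97$)
$\frac{S}{4068} + \frac{n{\left(52 \right)}}{-3909} = \frac{97}{4068} + \frac{\sqrt{2 + 52}}{-3909} = 97 \cdot \frac{1}{4068} + \sqrt{54} \left(- \frac{1}{3909}\right) = \frac{97}{4068} + 3 \sqrt{6} \left(- \frac{1}{3909}\right) = \frac{97}{4068} - \frac{\sqrt{6}}{1303}$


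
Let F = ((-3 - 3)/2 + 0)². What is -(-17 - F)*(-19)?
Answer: -494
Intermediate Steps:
F = 9 (F = (-6*½ + 0)² = (-3 + 0)² = (-3)² = 9)
-(-17 - F)*(-19) = -(-17 - 1*9)*(-19) = -(-17 - 9)*(-19) = -(-26)*(-19) = -1*494 = -494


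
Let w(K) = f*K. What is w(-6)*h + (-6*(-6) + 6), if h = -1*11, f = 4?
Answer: 306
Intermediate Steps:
w(K) = 4*K
h = -11
w(-6)*h + (-6*(-6) + 6) = (4*(-6))*(-11) + (-6*(-6) + 6) = -24*(-11) + (36 + 6) = 264 + 42 = 306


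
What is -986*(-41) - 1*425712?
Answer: -385286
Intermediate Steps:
-986*(-41) - 1*425712 = 40426 - 425712 = -385286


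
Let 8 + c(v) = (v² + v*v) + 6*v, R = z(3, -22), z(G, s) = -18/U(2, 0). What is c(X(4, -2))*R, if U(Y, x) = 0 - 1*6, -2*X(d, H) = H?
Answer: 0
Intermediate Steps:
X(d, H) = -H/2
U(Y, x) = -6 (U(Y, x) = 0 - 6 = -6)
z(G, s) = 3 (z(G, s) = -18/(-6) = -18*(-⅙) = 3)
R = 3
c(v) = -8 + 2*v² + 6*v (c(v) = -8 + ((v² + v*v) + 6*v) = -8 + ((v² + v²) + 6*v) = -8 + (2*v² + 6*v) = -8 + 2*v² + 6*v)
c(X(4, -2))*R = (-8 + 2*(-½*(-2))² + 6*(-½*(-2)))*3 = (-8 + 2*1² + 6*1)*3 = (-8 + 2*1 + 6)*3 = (-8 + 2 + 6)*3 = 0*3 = 0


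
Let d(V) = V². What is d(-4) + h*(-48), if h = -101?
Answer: 4864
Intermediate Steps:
d(-4) + h*(-48) = (-4)² - 101*(-48) = 16 + 4848 = 4864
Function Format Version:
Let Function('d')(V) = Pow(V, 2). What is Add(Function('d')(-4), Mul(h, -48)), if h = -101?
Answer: 4864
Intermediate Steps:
Add(Function('d')(-4), Mul(h, -48)) = Add(Pow(-4, 2), Mul(-101, -48)) = Add(16, 4848) = 4864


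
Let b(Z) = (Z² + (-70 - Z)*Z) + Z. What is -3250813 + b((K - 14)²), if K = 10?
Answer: -3251917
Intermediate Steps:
b(Z) = Z + Z² + Z*(-70 - Z) (b(Z) = (Z² + Z*(-70 - Z)) + Z = Z + Z² + Z*(-70 - Z))
-3250813 + b((K - 14)²) = -3250813 - 69*(10 - 14)² = -3250813 - 69*(-4)² = -3250813 - 69*16 = -3250813 - 1104 = -3251917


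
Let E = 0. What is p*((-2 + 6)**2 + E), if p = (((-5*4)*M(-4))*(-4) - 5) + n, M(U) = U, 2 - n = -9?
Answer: -5024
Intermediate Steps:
n = 11 (n = 2 - 1*(-9) = 2 + 9 = 11)
p = -314 (p = ((-5*4*(-4))*(-4) - 5) + 11 = (-20*(-4)*(-4) - 5) + 11 = (80*(-4) - 5) + 11 = (-320 - 5) + 11 = -325 + 11 = -314)
p*((-2 + 6)**2 + E) = -314*((-2 + 6)**2 + 0) = -314*(4**2 + 0) = -314*(16 + 0) = -314*16 = -5024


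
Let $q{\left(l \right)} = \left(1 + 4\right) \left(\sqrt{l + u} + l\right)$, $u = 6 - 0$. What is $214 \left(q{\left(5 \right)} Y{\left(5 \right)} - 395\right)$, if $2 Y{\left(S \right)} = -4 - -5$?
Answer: $-81855 + 535 \sqrt{11} \approx -80081.0$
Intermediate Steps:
$u = 6$ ($u = 6 + 0 = 6$)
$Y{\left(S \right)} = \frac{1}{2}$ ($Y{\left(S \right)} = \frac{-4 - -5}{2} = \frac{-4 + 5}{2} = \frac{1}{2} \cdot 1 = \frac{1}{2}$)
$q{\left(l \right)} = 5 l + 5 \sqrt{6 + l}$ ($q{\left(l \right)} = \left(1 + 4\right) \left(\sqrt{l + 6} + l\right) = 5 \left(\sqrt{6 + l} + l\right) = 5 \left(l + \sqrt{6 + l}\right) = 5 l + 5 \sqrt{6 + l}$)
$214 \left(q{\left(5 \right)} Y{\left(5 \right)} - 395\right) = 214 \left(\left(5 \cdot 5 + 5 \sqrt{6 + 5}\right) \frac{1}{2} - 395\right) = 214 \left(\left(25 + 5 \sqrt{11}\right) \frac{1}{2} - 395\right) = 214 \left(\left(\frac{25}{2} + \frac{5 \sqrt{11}}{2}\right) - 395\right) = 214 \left(- \frac{765}{2} + \frac{5 \sqrt{11}}{2}\right) = -81855 + 535 \sqrt{11}$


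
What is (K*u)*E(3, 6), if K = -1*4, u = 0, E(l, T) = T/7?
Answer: 0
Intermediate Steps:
E(l, T) = T/7 (E(l, T) = T*(⅐) = T/7)
K = -4
(K*u)*E(3, 6) = (-4*0)*((⅐)*6) = 0*(6/7) = 0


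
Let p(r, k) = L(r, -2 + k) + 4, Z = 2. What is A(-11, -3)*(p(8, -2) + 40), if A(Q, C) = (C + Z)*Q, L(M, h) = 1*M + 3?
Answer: 605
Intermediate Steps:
L(M, h) = 3 + M (L(M, h) = M + 3 = 3 + M)
p(r, k) = 7 + r (p(r, k) = (3 + r) + 4 = 7 + r)
A(Q, C) = Q*(2 + C) (A(Q, C) = (C + 2)*Q = (2 + C)*Q = Q*(2 + C))
A(-11, -3)*(p(8, -2) + 40) = (-11*(2 - 3))*((7 + 8) + 40) = (-11*(-1))*(15 + 40) = 11*55 = 605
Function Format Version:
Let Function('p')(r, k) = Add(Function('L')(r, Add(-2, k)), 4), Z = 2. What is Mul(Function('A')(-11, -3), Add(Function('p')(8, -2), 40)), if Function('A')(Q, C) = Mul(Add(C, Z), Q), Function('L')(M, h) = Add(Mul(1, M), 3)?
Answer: 605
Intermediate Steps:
Function('L')(M, h) = Add(3, M) (Function('L')(M, h) = Add(M, 3) = Add(3, M))
Function('p')(r, k) = Add(7, r) (Function('p')(r, k) = Add(Add(3, r), 4) = Add(7, r))
Function('A')(Q, C) = Mul(Q, Add(2, C)) (Function('A')(Q, C) = Mul(Add(C, 2), Q) = Mul(Add(2, C), Q) = Mul(Q, Add(2, C)))
Mul(Function('A')(-11, -3), Add(Function('p')(8, -2), 40)) = Mul(Mul(-11, Add(2, -3)), Add(Add(7, 8), 40)) = Mul(Mul(-11, -1), Add(15, 40)) = Mul(11, 55) = 605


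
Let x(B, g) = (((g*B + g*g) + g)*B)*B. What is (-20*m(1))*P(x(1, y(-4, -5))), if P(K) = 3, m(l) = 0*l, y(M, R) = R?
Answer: 0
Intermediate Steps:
x(B, g) = B**2*(g + g**2 + B*g) (x(B, g) = (((B*g + g**2) + g)*B)*B = (((g**2 + B*g) + g)*B)*B = ((g + g**2 + B*g)*B)*B = (B*(g + g**2 + B*g))*B = B**2*(g + g**2 + B*g))
m(l) = 0
(-20*m(1))*P(x(1, y(-4, -5))) = -20*0*3 = 0*3 = 0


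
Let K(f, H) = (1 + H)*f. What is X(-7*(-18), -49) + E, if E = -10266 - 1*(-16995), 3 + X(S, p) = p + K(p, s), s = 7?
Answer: 6285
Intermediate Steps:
K(f, H) = f*(1 + H)
X(S, p) = -3 + 9*p (X(S, p) = -3 + (p + p*(1 + 7)) = -3 + (p + p*8) = -3 + (p + 8*p) = -3 + 9*p)
E = 6729 (E = -10266 + 16995 = 6729)
X(-7*(-18), -49) + E = (-3 + 9*(-49)) + 6729 = (-3 - 441) + 6729 = -444 + 6729 = 6285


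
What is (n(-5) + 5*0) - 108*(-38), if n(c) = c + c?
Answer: 4094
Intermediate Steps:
n(c) = 2*c
(n(-5) + 5*0) - 108*(-38) = (2*(-5) + 5*0) - 108*(-38) = (-10 + 0) + 4104 = -10 + 4104 = 4094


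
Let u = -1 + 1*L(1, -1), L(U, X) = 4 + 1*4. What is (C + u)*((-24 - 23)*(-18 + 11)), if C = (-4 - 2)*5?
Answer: -7567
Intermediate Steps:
L(U, X) = 8 (L(U, X) = 4 + 4 = 8)
C = -30 (C = -6*5 = -30)
u = 7 (u = -1 + 1*8 = -1 + 8 = 7)
(C + u)*((-24 - 23)*(-18 + 11)) = (-30 + 7)*((-24 - 23)*(-18 + 11)) = -(-1081)*(-7) = -23*329 = -7567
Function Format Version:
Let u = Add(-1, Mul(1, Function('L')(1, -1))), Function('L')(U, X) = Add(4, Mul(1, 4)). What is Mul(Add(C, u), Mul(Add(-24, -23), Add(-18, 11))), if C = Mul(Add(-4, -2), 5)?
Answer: -7567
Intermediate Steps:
Function('L')(U, X) = 8 (Function('L')(U, X) = Add(4, 4) = 8)
C = -30 (C = Mul(-6, 5) = -30)
u = 7 (u = Add(-1, Mul(1, 8)) = Add(-1, 8) = 7)
Mul(Add(C, u), Mul(Add(-24, -23), Add(-18, 11))) = Mul(Add(-30, 7), Mul(Add(-24, -23), Add(-18, 11))) = Mul(-23, Mul(-47, -7)) = Mul(-23, 329) = -7567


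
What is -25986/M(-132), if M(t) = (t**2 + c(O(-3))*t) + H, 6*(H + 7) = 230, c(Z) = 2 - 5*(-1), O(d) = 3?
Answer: -38979/24797 ≈ -1.5719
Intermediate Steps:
c(Z) = 7 (c(Z) = 2 + 5 = 7)
H = 94/3 (H = -7 + (1/6)*230 = -7 + 115/3 = 94/3 ≈ 31.333)
M(t) = 94/3 + t**2 + 7*t (M(t) = (t**2 + 7*t) + 94/3 = 94/3 + t**2 + 7*t)
-25986/M(-132) = -25986/(94/3 + (-132)**2 + 7*(-132)) = -25986/(94/3 + 17424 - 924) = -25986/49594/3 = -25986*3/49594 = -38979/24797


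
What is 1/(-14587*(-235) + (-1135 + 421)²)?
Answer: 1/3937741 ≈ 2.5395e-7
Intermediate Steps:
1/(-14587*(-235) + (-1135 + 421)²) = 1/(3427945 + (-714)²) = 1/(3427945 + 509796) = 1/3937741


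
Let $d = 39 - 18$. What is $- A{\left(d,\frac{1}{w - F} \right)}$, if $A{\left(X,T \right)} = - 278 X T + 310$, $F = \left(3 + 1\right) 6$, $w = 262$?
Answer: $- \frac{4853}{17} \approx -285.47$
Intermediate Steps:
$F = 24$ ($F = 4 \cdot 6 = 24$)
$d = 21$ ($d = 39 - 18 = 21$)
$A{\left(X,T \right)} = 310 - 278 T X$ ($A{\left(X,T \right)} = - 278 T X + 310 = 310 - 278 T X$)
$- A{\left(d,\frac{1}{w - F} \right)} = - (310 - 278 \frac{1}{262 - 24} \cdot 21) = - (310 - 278 \cdot \frac{1}{238} \cdot 21) = - (310 - \frac{139}{119} \cdot 21) = - (310 - \frac{417}{17}) = \left(-1\right) \frac{4853}{17} = - \frac{4853}{17}$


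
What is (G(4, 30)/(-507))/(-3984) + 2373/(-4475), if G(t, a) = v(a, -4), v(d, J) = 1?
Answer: -4793189749/9038998800 ≈ -0.53028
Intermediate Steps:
G(t, a) = 1
(G(4, 30)/(-507))/(-3984) + 2373/(-4475) = (1/(-507))/(-3984) + 2373/(-4475) = (1*(-1/507))*(-1/3984) + 2373*(-1/4475) = -1/507*(-1/3984) - 2373/4475 = 1/2019888 - 2373/4475 = -4793189749/9038998800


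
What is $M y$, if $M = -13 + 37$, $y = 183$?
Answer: $4392$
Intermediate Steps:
$M = 24$
$M y = 24 \cdot 183 = 4392$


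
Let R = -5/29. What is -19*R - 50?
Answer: -1355/29 ≈ -46.724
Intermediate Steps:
R = -5/29 (R = -5*1/29 = -5/29 ≈ -0.17241)
-19*R - 50 = -19*(-5/29) - 50 = 95/29 - 50 = -1355/29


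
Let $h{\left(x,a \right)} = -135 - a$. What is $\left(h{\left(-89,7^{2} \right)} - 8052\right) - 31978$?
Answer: $-40214$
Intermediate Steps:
$\left(h{\left(-89,7^{2} \right)} - 8052\right) - 31978 = \left(\left(-135 - 7^{2}\right) - 8052\right) - 31978 = \left(\left(-135 - 49\right) - 8052\right) - 31978 = \left(-184 - 8052\right) - 31978 = -8236 - 31978 = -40214$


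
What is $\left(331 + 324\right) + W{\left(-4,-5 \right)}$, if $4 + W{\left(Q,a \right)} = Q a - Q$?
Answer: $675$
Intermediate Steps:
$W{\left(Q,a \right)} = -4 - Q + Q a$ ($W{\left(Q,a \right)} = -4 + \left(Q a - Q\right) = -4 + \left(- Q + Q a\right) = -4 - Q + Q a$)
$\left(331 + 324\right) + W{\left(-4,-5 \right)} = \left(331 + 324\right) - -20 = 655 + \left(-4 + 4 + 20\right) = 655 + 20 = 675$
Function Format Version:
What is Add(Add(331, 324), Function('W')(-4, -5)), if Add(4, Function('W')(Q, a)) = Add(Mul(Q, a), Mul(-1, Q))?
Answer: 675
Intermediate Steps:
Function('W')(Q, a) = Add(-4, Mul(-1, Q), Mul(Q, a)) (Function('W')(Q, a) = Add(-4, Add(Mul(Q, a), Mul(-1, Q))) = Add(-4, Add(Mul(-1, Q), Mul(Q, a))) = Add(-4, Mul(-1, Q), Mul(Q, a)))
Add(Add(331, 324), Function('W')(-4, -5)) = Add(Add(331, 324), Add(-4, Mul(-1, -4), Mul(-4, -5))) = Add(655, Add(-4, 4, 20)) = Add(655, 20) = 675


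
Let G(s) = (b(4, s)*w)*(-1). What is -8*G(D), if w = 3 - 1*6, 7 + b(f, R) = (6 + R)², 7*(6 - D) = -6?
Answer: -186168/49 ≈ -3799.3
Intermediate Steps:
D = 48/7 (D = 6 - ⅐*(-6) = 6 + 6/7 = 48/7 ≈ 6.8571)
b(f, R) = -7 + (6 + R)²
w = -3 (w = 3 - 6 = -3)
G(s) = -21 + 3*(6 + s)² (G(s) = ((-7 + (6 + s)²)*(-3))*(-1) = (21 - 3*(6 + s)²)*(-1) = -21 + 3*(6 + s)²)
-8*G(D) = -8*(-21 + 3*(6 + 48/7)²) = -8*(-21 + 3*(90/7)²) = -8*(-21 + 3*(8100/49)) = -8*(-21 + 24300/49) = -8*23271/49 = -186168/49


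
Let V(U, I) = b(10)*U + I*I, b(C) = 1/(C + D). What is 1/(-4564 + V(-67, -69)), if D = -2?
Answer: 8/1509 ≈ 0.0053015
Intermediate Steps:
b(C) = 1/(-2 + C) (b(C) = 1/(C - 2) = 1/(-2 + C))
V(U, I) = I² + U/8 (V(U, I) = U/(-2 + 10) + I*I = U/8 + I² = I² + U/8)
1/(-4564 + V(-67, -69)) = 1/(-4564 + ((-69)² + (⅛)*(-67))) = 1/(-4564 + (4761 - 67/8)) = 1/(-4564 + 38021/8) = 1/(1509/8) = 8/1509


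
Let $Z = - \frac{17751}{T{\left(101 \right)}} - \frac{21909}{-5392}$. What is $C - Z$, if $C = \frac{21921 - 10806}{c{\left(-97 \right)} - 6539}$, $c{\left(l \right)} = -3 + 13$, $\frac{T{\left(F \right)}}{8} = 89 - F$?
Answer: $- \frac{13424967223}{70408736} \approx -190.67$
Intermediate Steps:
$T{\left(F \right)} = 712 - 8 F$ ($T{\left(F \right)} = 8 \left(89 - F\right) = 712 - 8 F$)
$c{\left(l \right)} = 10$
$C = - \frac{11115}{6529}$ ($C = \frac{21921 - 10806}{10 - 6539} = \frac{11115}{-6529} = 11115 \left(- \frac{1}{6529}\right) = - \frac{11115}{6529} \approx -1.7024$)
$Z = \frac{2037847}{10784}$ ($Z = - \frac{17751}{712 - 808} - \frac{21909}{-5392} = - \frac{17751}{712 - 808} - - \frac{21909}{5392} = - \frac{17751}{-96} + \frac{21909}{5392} = \left(-17751\right) \left(- \frac{1}{96}\right) + \frac{21909}{5392} = \frac{5917}{32} + \frac{21909}{5392} = \frac{2037847}{10784} \approx 188.97$)
$C - Z = - \frac{11115}{6529} - \frac{2037847}{10784} = - \frac{13424967223}{70408736}$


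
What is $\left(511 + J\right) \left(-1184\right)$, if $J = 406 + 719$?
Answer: $-1937024$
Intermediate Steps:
$J = 1125$
$\left(511 + J\right) \left(-1184\right) = \left(511 + 1125\right) \left(-1184\right) = 1636 \left(-1184\right) = -1937024$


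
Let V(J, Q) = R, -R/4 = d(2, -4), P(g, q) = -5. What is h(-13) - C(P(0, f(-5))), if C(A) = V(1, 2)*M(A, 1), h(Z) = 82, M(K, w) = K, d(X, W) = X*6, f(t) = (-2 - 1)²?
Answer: -158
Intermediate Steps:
f(t) = 9 (f(t) = (-3)² = 9)
d(X, W) = 6*X
R = -48 (R = -24*2 = -4*12 = -48)
V(J, Q) = -48
C(A) = -48*A
h(-13) - C(P(0, f(-5))) = 82 - (-48)*(-5) = 82 - 1*240 = 82 - 240 = -158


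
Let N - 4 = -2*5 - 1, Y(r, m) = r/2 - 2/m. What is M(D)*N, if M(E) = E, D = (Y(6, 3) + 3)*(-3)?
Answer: 112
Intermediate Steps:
Y(r, m) = r/2 - 2/m (Y(r, m) = r*(½) - 2/m = r/2 - 2/m)
D = -16 (D = (((½)*6 - 2/3) + 3)*(-3) = ((3 - 2*⅓) + 3)*(-3) = ((3 - ⅔) + 3)*(-3) = (7/3 + 3)*(-3) = (16/3)*(-3) = -16)
N = -7 (N = 4 + (-2*5 - 1) = 4 + (-10 - 1) = 4 - 11 = -7)
M(D)*N = -16*(-7) = 112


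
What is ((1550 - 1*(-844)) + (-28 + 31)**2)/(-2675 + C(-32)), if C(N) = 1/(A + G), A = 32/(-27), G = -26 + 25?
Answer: -141777/157852 ≈ -0.89816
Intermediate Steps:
G = -1
A = -32/27 (A = 32*(-1/27) = -32/27 ≈ -1.1852)
C(N) = -27/59 (C(N) = 1/(-32/27 - 1) = 1/(-59/27) = -27/59)
((1550 - 1*(-844)) + (-28 + 31)**2)/(-2675 + C(-32)) = ((1550 - 1*(-844)) + (-28 + 31)**2)/(-2675 - 27/59) = ((1550 + 844) + 3**2)/(-157852/59) = (2394 + 9)*(-59/157852) = 2403*(-59/157852) = -141777/157852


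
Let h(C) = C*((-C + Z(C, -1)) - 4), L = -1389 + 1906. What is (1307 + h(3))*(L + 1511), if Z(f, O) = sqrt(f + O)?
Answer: 2608008 + 6084*sqrt(2) ≈ 2.6166e+6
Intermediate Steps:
Z(f, O) = sqrt(O + f)
L = 517
h(C) = C*(-4 + sqrt(-1 + C) - C) (h(C) = C*((-C + sqrt(-1 + C)) - 4) = C*((sqrt(-1 + C) - C) - 4) = C*(-4 + sqrt(-1 + C) - C))
(1307 + h(3))*(L + 1511) = (1307 + 3*(-4 + sqrt(-1 + 3) - 1*3))*(517 + 1511) = (1307 + 3*(-4 + sqrt(2) - 3))*2028 = (1307 + 3*(-7 + sqrt(2)))*2028 = (1307 + (-21 + 3*sqrt(2)))*2028 = (1286 + 3*sqrt(2))*2028 = 2608008 + 6084*sqrt(2)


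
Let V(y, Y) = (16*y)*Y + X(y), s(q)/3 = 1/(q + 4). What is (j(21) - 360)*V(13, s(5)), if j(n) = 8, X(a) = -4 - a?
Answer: -55264/3 ≈ -18421.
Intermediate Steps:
s(q) = 3/(4 + q) (s(q) = 3/(q + 4) = 3/(4 + q))
V(y, Y) = -4 - y + 16*Y*y (V(y, Y) = (16*y)*Y + (-4 - y) = 16*Y*y + (-4 - y) = -4 - y + 16*Y*y)
(j(21) - 360)*V(13, s(5)) = (8 - 360)*(-4 - 1*13 + 16*(3/(4 + 5))*13) = -352*(-4 - 13 + 16*(3/9)*13) = -352*(-4 - 13 + 16*(3*(1/9))*13) = -352*(-4 - 13 + 16*(1/3)*13) = -352*(-4 - 13 + 208/3) = -352*157/3 = -55264/3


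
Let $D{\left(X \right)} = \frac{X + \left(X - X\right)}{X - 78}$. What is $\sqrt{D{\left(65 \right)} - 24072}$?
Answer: $i \sqrt{24077} \approx 155.17 i$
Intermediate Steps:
$D{\left(X \right)} = \frac{X}{-78 + X}$ ($D{\left(X \right)} = \frac{X + 0}{-78 + X} = \frac{X}{-78 + X}$)
$\sqrt{D{\left(65 \right)} - 24072} = \sqrt{\frac{65}{-78 + 65} - 24072} = \sqrt{\frac{65}{-13} - 24072} = \sqrt{65 \left(- \frac{1}{13}\right) - 24072} = \sqrt{-5 - 24072} = \sqrt{-24077} = i \sqrt{24077}$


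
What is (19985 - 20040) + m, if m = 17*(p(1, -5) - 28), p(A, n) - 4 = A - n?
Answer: -361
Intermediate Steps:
p(A, n) = 4 + A - n (p(A, n) = 4 + (A - n) = 4 + A - n)
m = -306 (m = 17*((4 + 1 - 1*(-5)) - 28) = 17*((4 + 1 + 5) - 28) = 17*(10 - 28) = 17*(-18) = -306)
(19985 - 20040) + m = (19985 - 20040) - 306 = -55 - 306 = -361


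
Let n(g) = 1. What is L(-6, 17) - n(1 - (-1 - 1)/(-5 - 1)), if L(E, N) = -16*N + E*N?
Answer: -375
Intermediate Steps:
L(-6, 17) - n(1 - (-1 - 1)/(-5 - 1)) = 17*(-16 - 6) - 1*1 = 17*(-22) - 1 = -374 - 1 = -375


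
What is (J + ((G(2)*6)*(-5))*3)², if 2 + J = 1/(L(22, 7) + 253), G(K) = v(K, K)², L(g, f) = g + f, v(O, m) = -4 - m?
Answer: 835840263049/79524 ≈ 1.0511e+7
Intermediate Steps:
L(g, f) = f + g
G(K) = (-4 - K)²
J = -563/282 (J = -2 + 1/((7 + 22) + 253) = -2 + 1/(29 + 253) = -2 + 1/282 = -563/282 ≈ -1.9965)
(J + ((G(2)*6)*(-5))*3)² = (-563/282 + (((4 + 2)²*6)*(-5))*3)² = (-563/282 + ((6²*6)*(-5))*3)² = (-563/282 + ((36*6)*(-5))*3)² = (-563/282 + (216*(-5))*3)² = (-563/282 - 1080*3)² = (-563/282 - 3240)² = (-914243/282)² = 835840263049/79524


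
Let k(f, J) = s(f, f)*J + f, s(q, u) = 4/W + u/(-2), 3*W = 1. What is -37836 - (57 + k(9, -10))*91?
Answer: -37017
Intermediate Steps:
W = ⅓ (W = (⅓)*1 = ⅓ ≈ 0.33333)
s(q, u) = 12 - u/2 (s(q, u) = 4/(⅓) + u/(-2) = 4*3 + u*(-½) = 12 - u/2)
k(f, J) = f + J*(12 - f/2) (k(f, J) = (12 - f/2)*J + f = J*(12 - f/2) + f = f + J*(12 - f/2))
-37836 - (57 + k(9, -10))*91 = -37836 - (57 + (9 - ½*(-10)*(-24 + 9)))*91 = -37836 - (57 + (9 - ½*(-10)*(-15)))*91 = -37836 - (57 + (9 - 75))*91 = -37836 - (57 - 66)*91 = -37836 - (-9)*91 = -37836 - 1*(-819) = -37836 + 819 = -37017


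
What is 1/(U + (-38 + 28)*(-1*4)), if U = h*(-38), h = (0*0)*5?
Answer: 1/40 ≈ 0.025000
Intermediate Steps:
h = 0 (h = 0*5 = 0)
U = 0 (U = 0*(-38) = 0)
1/(U + (-38 + 28)*(-1*4)) = 1/(0 + (-38 + 28)*(-1*4)) = 1/(0 - 10*(-4)) = 1/(0 + 40) = 1/40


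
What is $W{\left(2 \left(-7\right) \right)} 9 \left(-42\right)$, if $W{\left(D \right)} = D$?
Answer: $5292$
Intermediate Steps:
$W{\left(2 \left(-7\right) \right)} 9 \left(-42\right) = 2 \left(-7\right) 9 \left(-42\right) = \left(-14\right) 9 \left(-42\right) = \left(-126\right) \left(-42\right) = 5292$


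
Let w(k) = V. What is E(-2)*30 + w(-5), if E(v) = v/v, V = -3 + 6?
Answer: 33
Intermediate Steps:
V = 3
w(k) = 3
E(v) = 1
E(-2)*30 + w(-5) = 1*30 + 3 = 30 + 3 = 33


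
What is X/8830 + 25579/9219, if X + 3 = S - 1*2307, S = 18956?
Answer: 189661022/40701885 ≈ 4.6598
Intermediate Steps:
X = 16646 (X = -3 + (18956 - 1*2307) = -3 + (18956 - 2307) = -3 + 16649 = 16646)
X/8830 + 25579/9219 = 16646/8830 + 25579/9219 = 16646*(1/8830) + 25579*(1/9219) = 8323/4415 + 25579/9219 = 189661022/40701885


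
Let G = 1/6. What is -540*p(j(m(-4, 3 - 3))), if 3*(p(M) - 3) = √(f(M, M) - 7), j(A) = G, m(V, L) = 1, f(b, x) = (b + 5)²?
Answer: -1620 - 30*√709 ≈ -2418.8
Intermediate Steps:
G = ⅙ (G = 1*(⅙) = ⅙ ≈ 0.16667)
f(b, x) = (5 + b)²
j(A) = ⅙
p(M) = 3 + √(-7 + (5 + M)²)/3 (p(M) = 3 + √((5 + M)² - 7)/3 = 3 + √(-7 + (5 + M)²)/3)
-540*p(j(m(-4, 3 - 3))) = -540*(3 + √(-7 + (5 + ⅙)²)/3) = -540*(3 + √(-7 + (31/6)²)/3) = -540*(3 + √(-7 + 961/36)/3) = -540*(3 + √(709/36)/3) = -540*(3 + (√709/6)/3) = -540*(3 + √709/18) = -1620 - 30*√709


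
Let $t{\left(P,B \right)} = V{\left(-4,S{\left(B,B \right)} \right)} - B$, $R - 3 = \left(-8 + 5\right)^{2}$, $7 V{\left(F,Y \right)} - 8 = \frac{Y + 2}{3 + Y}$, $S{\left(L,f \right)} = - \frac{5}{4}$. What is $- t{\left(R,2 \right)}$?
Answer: $\frac{39}{49} \approx 0.79592$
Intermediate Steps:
$S{\left(L,f \right)} = - \frac{5}{4}$ ($S{\left(L,f \right)} = \left(-5\right) \frac{1}{4} = - \frac{5}{4}$)
$V{\left(F,Y \right)} = \frac{8}{7} + \frac{2 + Y}{7 \left(3 + Y\right)}$ ($V{\left(F,Y \right)} = \frac{8}{7} + \frac{\left(Y + 2\right) \frac{1}{3 + Y}}{7} = \frac{8}{7} + \frac{\left(2 + Y\right) \frac{1}{3 + Y}}{7} = \frac{8}{7} + \frac{\frac{1}{3 + Y} \left(2 + Y\right)}{7} = \frac{8}{7} + \frac{2 + Y}{7 \left(3 + Y\right)}$)
$R = 12$ ($R = 3 + \left(-8 + 5\right)^{2} = 3 + \left(-3\right)^{2} = 3 + 9 = 12$)
$t{\left(P,B \right)} = \frac{59}{49} - B$ ($t{\left(P,B \right)} = \frac{26 + 9 \left(- \frac{5}{4}\right)}{7 \left(3 - \frac{5}{4}\right)} - B = \frac{26 - \frac{45}{4}}{7 \cdot \frac{7}{4}} - B = \frac{1}{7} \cdot \frac{4}{7} \cdot \frac{59}{4} - B = \frac{59}{49} - B$)
$- t{\left(R,2 \right)} = - (\frac{59}{49} - 2) = \left(-1\right) \left(- \frac{39}{49}\right) = \frac{39}{49}$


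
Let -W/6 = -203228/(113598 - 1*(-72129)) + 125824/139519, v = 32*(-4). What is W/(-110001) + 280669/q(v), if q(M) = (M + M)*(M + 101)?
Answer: 88890808729185892261/2189103280800240384 ≈ 40.606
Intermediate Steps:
v = -128
q(M) = 2*M*(101 + M) (q(M) = (2*M)*(101 + M) = 2*M*(101 + M))
W = 9970506568/8637481771 (W = -6*(-203228/(113598 - 1*(-72129)) + 125824/139519) = -6*(-203228/(113598 + 72129) + 125824*(1/139519)) = -6*(-203228/185727 + 125824/139519) = -6*(-4985253284/25912445313) = 9970506568/8637481771 ≈ 1.1543)
W/(-110001) + 280669/q(v) = (9970506568/8637481771)/(-110001) + 280669/((2*(-128)*(101 - 128))) = (9970506568/8637481771)*(-1/110001) + 280669/((2*(-128)*(-27))) = -9970506568/950131632291771 + 280669/6912 = 88890808729185892261/2189103280800240384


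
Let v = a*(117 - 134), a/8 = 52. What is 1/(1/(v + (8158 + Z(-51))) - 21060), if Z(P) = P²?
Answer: -3687/77648219 ≈ -4.7483e-5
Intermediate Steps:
a = 416 (a = 8*52 = 416)
v = -7072 (v = 416*(117 - 134) = 416*(-17) = -7072)
1/(1/(v + (8158 + Z(-51))) - 21060) = 1/(1/(-7072 + (8158 + (-51)²)) - 21060) = 1/(1/(-7072 + (8158 + 2601)) - 21060) = 1/(1/(-7072 + 10759) - 21060) = 1/(1/3687 - 21060) = 1/(-77648219/3687) = -3687/77648219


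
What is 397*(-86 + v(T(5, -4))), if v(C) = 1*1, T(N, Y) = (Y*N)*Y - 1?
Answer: -33745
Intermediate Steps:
T(N, Y) = -1 + N*Y² (T(N, Y) = (N*Y)*Y - 1 = N*Y² - 1 = -1 + N*Y²)
v(C) = 1
397*(-86 + v(T(5, -4))) = 397*(-86 + 1) = 397*(-85) = -33745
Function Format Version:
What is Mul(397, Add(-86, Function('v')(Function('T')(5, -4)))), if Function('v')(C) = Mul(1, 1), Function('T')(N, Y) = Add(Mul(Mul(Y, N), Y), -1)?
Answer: -33745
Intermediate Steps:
Function('T')(N, Y) = Add(-1, Mul(N, Pow(Y, 2))) (Function('T')(N, Y) = Add(Mul(Mul(N, Y), Y), -1) = Add(Mul(N, Pow(Y, 2)), -1) = Add(-1, Mul(N, Pow(Y, 2))))
Function('v')(C) = 1
Mul(397, Add(-86, Function('v')(Function('T')(5, -4)))) = Mul(397, Add(-86, 1)) = Mul(397, -85) = -33745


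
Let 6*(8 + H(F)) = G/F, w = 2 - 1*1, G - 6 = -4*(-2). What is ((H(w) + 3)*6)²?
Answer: 256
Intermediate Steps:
G = 14 (G = 6 - 4*(-2) = 6 + 8 = 14)
w = 1 (w = 2 - 1 = 1)
H(F) = -8 + 7/(3*F) (H(F) = -8 + (14/F)/6 = -8 + 7/(3*F))
((H(w) + 3)*6)² = (((-8 + (7/3)/1) + 3)*6)² = (((-8 + (7/3)*1) + 3)*6)² = (((-8 + 7/3) + 3)*6)² = ((-17/3 + 3)*6)² = (-8/3*6)² = (-16)² = 256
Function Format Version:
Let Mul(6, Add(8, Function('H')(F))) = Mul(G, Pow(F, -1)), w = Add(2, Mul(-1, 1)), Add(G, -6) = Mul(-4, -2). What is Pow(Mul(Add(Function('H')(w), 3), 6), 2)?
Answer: 256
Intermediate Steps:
G = 14 (G = Add(6, Mul(-4, -2)) = Add(6, 8) = 14)
w = 1 (w = Add(2, -1) = 1)
Function('H')(F) = Add(-8, Mul(Rational(7, 3), Pow(F, -1))) (Function('H')(F) = Add(-8, Mul(Rational(1, 6), Mul(14, Pow(F, -1)))) = Add(-8, Mul(Rational(7, 3), Pow(F, -1))))
Pow(Mul(Add(Function('H')(w), 3), 6), 2) = Pow(Mul(Add(Add(-8, Mul(Rational(7, 3), Pow(1, -1))), 3), 6), 2) = Pow(Mul(Add(Add(-8, Mul(Rational(7, 3), 1)), 3), 6), 2) = Pow(Mul(Add(Add(-8, Rational(7, 3)), 3), 6), 2) = Pow(Mul(Add(Rational(-17, 3), 3), 6), 2) = Pow(Mul(Rational(-8, 3), 6), 2) = Pow(-16, 2) = 256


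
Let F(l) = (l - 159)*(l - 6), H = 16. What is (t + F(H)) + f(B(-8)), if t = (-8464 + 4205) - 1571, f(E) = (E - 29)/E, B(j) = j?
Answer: -58043/8 ≈ -7255.4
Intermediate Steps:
F(l) = (-159 + l)*(-6 + l)
f(E) = (-29 + E)/E
t = -5830 (t = -4259 - 1571 = -5830)
(t + F(H)) + f(B(-8)) = (-5830 + (954 + 16² - 165*16)) + (-29 - 8)/(-8) = (-5830 + (954 + 256 - 2640)) - ⅛*(-37) = (-5830 - 1430) + 37/8 = -7260 + 37/8 = -58043/8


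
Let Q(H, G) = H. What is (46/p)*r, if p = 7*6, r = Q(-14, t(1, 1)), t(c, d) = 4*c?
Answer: -46/3 ≈ -15.333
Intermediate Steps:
r = -14
p = 42
(46/p)*r = (46/42)*(-14) = (46*(1/42))*(-14) = (23/21)*(-14) = -46/3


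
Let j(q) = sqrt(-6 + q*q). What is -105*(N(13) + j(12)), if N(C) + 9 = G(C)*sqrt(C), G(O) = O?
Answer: 945 - 1365*sqrt(13) - 105*sqrt(138) ≈ -5210.0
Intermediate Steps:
j(q) = sqrt(-6 + q**2)
N(C) = -9 + C**(3/2) (N(C) = -9 + C*sqrt(C) = -9 + C**(3/2))
-105*(N(13) + j(12)) = -105*((-9 + 13**(3/2)) + sqrt(-6 + 12**2)) = -105*((-9 + 13*sqrt(13)) + sqrt(-6 + 144)) = -105*((-9 + 13*sqrt(13)) + sqrt(138)) = -105*(-9 + sqrt(138) + 13*sqrt(13)) = 945 - 1365*sqrt(13) - 105*sqrt(138)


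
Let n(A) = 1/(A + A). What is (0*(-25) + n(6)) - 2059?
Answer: -24707/12 ≈ -2058.9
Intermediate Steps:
n(A) = 1/(2*A)
(0*(-25) + n(6)) - 2059 = (0*(-25) + (½)/6) - 2059 = (0 + (½)*(⅙)) - 2059 = (0 + 1/12) - 2059 = 1/12 - 2059 = -24707/12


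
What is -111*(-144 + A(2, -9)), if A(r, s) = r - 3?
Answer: 16095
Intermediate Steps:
A(r, s) = -3 + r
-111*(-144 + A(2, -9)) = -111*(-144 + (-3 + 2)) = -111*(-144 - 1) = -111*(-145) = 16095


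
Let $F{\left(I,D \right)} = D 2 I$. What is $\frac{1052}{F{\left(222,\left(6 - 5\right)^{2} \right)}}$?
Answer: $\frac{263}{111} \approx 2.3694$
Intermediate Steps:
$F{\left(I,D \right)} = 2 D I$
$\frac{1052}{F{\left(222,\left(6 - 5\right)^{2} \right)}} = \frac{1052}{2 \left(6 - 5\right)^{2} \cdot 222} = \frac{1052}{2 \cdot 1^{2} \cdot 222} = \frac{1052}{2 \cdot 1 \cdot 222} = \frac{1052}{444} = 1052 \cdot \frac{1}{444} = \frac{263}{111}$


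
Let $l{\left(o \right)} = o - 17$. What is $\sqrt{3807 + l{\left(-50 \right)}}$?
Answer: $2 \sqrt{935} \approx 61.156$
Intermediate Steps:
$l{\left(o \right)} = -17 + o$
$\sqrt{3807 + l{\left(-50 \right)}} = \sqrt{3807 - 67} = \sqrt{3740} = 2 \sqrt{935}$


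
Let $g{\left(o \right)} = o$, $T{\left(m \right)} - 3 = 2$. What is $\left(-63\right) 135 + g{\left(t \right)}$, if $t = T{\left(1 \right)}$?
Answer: $-8500$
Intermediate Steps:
$T{\left(m \right)} = 5$ ($T{\left(m \right)} = 3 + 2 = 5$)
$t = 5$
$\left(-63\right) 135 + g{\left(t \right)} = \left(-63\right) 135 + 5 = -8505 + 5 = -8500$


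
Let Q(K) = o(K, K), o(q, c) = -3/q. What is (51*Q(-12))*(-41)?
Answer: -2091/4 ≈ -522.75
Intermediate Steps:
Q(K) = -3/K
(51*Q(-12))*(-41) = (51*(-3/(-12)))*(-41) = (51*(-3*(-1/12)))*(-41) = (51*(1/4))*(-41) = (51/4)*(-41) = -2091/4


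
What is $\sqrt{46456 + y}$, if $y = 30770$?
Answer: $\sqrt{77226} \approx 277.9$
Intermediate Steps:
$\sqrt{46456 + y} = \sqrt{46456 + 30770} = \sqrt{77226}$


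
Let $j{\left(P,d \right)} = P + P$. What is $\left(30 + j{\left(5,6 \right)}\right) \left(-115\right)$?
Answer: $-4600$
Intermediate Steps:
$j{\left(P,d \right)} = 2 P$
$\left(30 + j{\left(5,6 \right)}\right) \left(-115\right) = \left(30 + 2 \cdot 5\right) \left(-115\right) = \left(30 + 10\right) \left(-115\right) = 40 \left(-115\right) = -4600$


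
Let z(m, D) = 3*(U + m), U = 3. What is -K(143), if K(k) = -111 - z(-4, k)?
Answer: 108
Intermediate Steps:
z(m, D) = 9 + 3*m (z(m, D) = 3*(3 + m) = 9 + 3*m)
K(k) = -108 (K(k) = -111 - (9 + 3*(-4)) = -111 - (9 - 12) = -111 - 1*(-3) = -111 + 3 = -108)
-K(143) = -1*(-108) = 108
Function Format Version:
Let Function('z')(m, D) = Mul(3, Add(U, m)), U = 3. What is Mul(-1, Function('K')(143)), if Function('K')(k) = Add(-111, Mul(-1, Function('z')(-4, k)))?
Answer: 108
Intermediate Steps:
Function('z')(m, D) = Add(9, Mul(3, m)) (Function('z')(m, D) = Mul(3, Add(3, m)) = Add(9, Mul(3, m)))
Function('K')(k) = -108 (Function('K')(k) = Add(-111, Mul(-1, Add(9, Mul(3, -4)))) = Add(-111, Mul(-1, Add(9, -12))) = Add(-111, Mul(-1, -3)) = Add(-111, 3) = -108)
Mul(-1, Function('K')(143)) = Mul(-1, -108) = 108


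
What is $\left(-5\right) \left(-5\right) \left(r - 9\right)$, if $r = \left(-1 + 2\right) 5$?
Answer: $-100$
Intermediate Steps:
$r = 5$ ($r = 1 \cdot 5 = 5$)
$\left(-5\right) \left(-5\right) \left(r - 9\right) = \left(-5\right) \left(-5\right) \left(5 - 9\right) = 25 \left(-4\right) = -100$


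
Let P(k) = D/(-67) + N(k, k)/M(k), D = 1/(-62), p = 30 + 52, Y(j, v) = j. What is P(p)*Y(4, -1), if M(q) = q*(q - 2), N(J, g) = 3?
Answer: 9511/3406280 ≈ 0.0027922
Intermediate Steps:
M(q) = q*(-2 + q)
p = 82
D = -1/62 ≈ -0.016129
P(k) = 1/4154 + 3/(k*(-2 + k)) (P(k) = -1/62/(-67) + 3/((k*(-2 + k))) = -1/62*(-1/67) + 3*(1/(k*(-2 + k))) = 1/4154 + 3/(k*(-2 + k)))
P(p)*Y(4, -1) = ((1/4154)*(12462 + 82*(-2 + 82))/(82*(-2 + 82)))*4 = ((1/4154)*(1/82)*(12462 + 82*80)/80)*4 = ((1/4154)*(1/82)*(1/80)*(12462 + 6560))*4 = ((1/4154)*(1/82)*(1/80)*19022)*4 = (9511/13625120)*4 = 9511/3406280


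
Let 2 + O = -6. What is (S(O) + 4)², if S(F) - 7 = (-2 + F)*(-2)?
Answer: 961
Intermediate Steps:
O = -8 (O = -2 - 6 = -8)
S(F) = 11 - 2*F (S(F) = 7 + (-2 + F)*(-2) = 7 + (4 - 2*F) = 11 - 2*F)
(S(O) + 4)² = ((11 - 2*(-8)) + 4)² = ((11 + 16) + 4)² = (27 + 4)² = 31² = 961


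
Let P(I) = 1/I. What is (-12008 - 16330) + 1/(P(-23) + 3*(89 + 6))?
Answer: -185727229/6554 ≈ -28338.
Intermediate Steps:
(-12008 - 16330) + 1/(P(-23) + 3*(89 + 6)) = (-12008 - 16330) + 1/(1/(-23) + 3*(89 + 6)) = -28338 + 1/(-1/23 + 3*95) = -28338 + 1/(-1/23 + 285) = -28338 + 1/(6554/23) = -28338 + 23/6554 = -185727229/6554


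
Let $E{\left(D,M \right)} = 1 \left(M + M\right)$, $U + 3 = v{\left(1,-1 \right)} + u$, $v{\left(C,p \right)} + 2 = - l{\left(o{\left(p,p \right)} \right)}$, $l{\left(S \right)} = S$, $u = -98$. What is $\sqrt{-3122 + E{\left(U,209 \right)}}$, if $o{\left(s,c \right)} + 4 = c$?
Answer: $52 i \approx 52.0 i$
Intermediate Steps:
$o{\left(s,c \right)} = -4 + c$
$v{\left(C,p \right)} = 2 - p$ ($v{\left(C,p \right)} = -2 - \left(-4 + p\right) = 2 - p$)
$U = -98$ ($U = -3 + \left(\left(2 - -1\right) - 98\right) = -3 + \left(\left(2 + 1\right) - 98\right) = -3 + \left(3 - 98\right) = -3 - 95 = -98$)
$E{\left(D,M \right)} = 2 M$ ($E{\left(D,M \right)} = 1 \cdot 2 M = 2 M$)
$\sqrt{-3122 + E{\left(U,209 \right)}} = \sqrt{-3122 + 2 \cdot 209} = \sqrt{-3122 + 418} = \sqrt{-2704} = 52 i$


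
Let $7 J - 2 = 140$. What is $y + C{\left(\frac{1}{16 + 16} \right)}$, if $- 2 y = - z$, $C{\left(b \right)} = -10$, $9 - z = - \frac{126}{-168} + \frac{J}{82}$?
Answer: $- \frac{13773}{2296} \approx -5.9987$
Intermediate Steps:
$J = \frac{142}{7}$ ($J = \frac{2}{7} + \frac{1}{7} \cdot 140 = \frac{2}{7} + 20 = \frac{142}{7} \approx 20.286$)
$z = \frac{9187}{1148}$ ($z = 9 - \left(- \frac{126}{-168} + \frac{142}{7 \cdot 82}\right) = 9 - \left(\left(-126\right) \left(- \frac{1}{168}\right) + \frac{142}{7} \cdot \frac{1}{82}\right) = 9 - \left(\frac{3}{4} + \frac{71}{287}\right) = 9 - \frac{1145}{1148} = \frac{9187}{1148} \approx 8.0026$)
$y = \frac{9187}{2296}$ ($y = - \frac{\left(-1\right) \frac{9187}{1148}}{2} = \left(- \frac{1}{2}\right) \left(- \frac{9187}{1148}\right) = \frac{9187}{2296} \approx 4.0013$)
$y + C{\left(\frac{1}{16 + 16} \right)} = \frac{9187}{2296} - 10 = - \frac{13773}{2296}$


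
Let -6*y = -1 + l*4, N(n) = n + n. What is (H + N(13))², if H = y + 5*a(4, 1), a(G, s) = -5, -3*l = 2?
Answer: 841/324 ≈ 2.5957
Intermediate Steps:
l = -⅔ (l = -⅓*2 = -⅔ ≈ -0.66667)
N(n) = 2*n
y = 11/18 (y = -(-1 - ⅔*4)/6 = -(-1 - 8/3)/6 = -⅙*(-11/3) = 11/18 ≈ 0.61111)
H = -439/18 (H = 11/18 + 5*(-5) = 11/18 - 25 = -439/18 ≈ -24.389)
(H + N(13))² = (-439/18 + 2*13)² = (-439/18 + 26)² = (29/18)² = 841/324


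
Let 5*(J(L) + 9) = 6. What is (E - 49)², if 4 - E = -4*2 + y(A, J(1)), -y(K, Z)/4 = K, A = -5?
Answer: 3249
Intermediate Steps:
J(L) = -39/5 (J(L) = -9 + (⅕)*6 = -9 + 6/5 = -39/5)
y(K, Z) = -4*K
E = -8 (E = 4 - (-4*2 - 4*(-5)) = 4 - (-8 + 20) = 4 - 1*12 = 4 - 12 = -8)
(E - 49)² = (-8 - 49)² = (-57)² = 3249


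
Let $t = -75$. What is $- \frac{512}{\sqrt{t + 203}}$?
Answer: $- 32 \sqrt{2} \approx -45.255$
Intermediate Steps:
$- \frac{512}{\sqrt{t + 203}} = - \frac{512}{\sqrt{-75 + 203}} = - \frac{512}{\sqrt{128}} = - \frac{512}{8 \sqrt{2}} = - 512 \frac{\sqrt{2}}{16} = - 32 \sqrt{2}$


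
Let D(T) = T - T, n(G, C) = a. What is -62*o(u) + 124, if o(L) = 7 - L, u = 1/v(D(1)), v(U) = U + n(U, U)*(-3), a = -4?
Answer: -1829/6 ≈ -304.83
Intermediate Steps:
n(G, C) = -4
D(T) = 0
v(U) = 12 + U (v(U) = U - 4*(-3) = U + 12 = 12 + U)
u = 1/12 (u = 1/(12 + 0) = 1/12 ≈ 0.083333)
-62*o(u) + 124 = -62*(7 - 1*1/12) + 124 = -62*(7 - 1/12) + 124 = -62*83/12 + 124 = -2573/6 + 124 = -1829/6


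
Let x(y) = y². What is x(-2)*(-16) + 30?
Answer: -34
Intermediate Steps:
x(-2)*(-16) + 30 = (-2)²*(-16) + 30 = 4*(-16) + 30 = -64 + 30 = -34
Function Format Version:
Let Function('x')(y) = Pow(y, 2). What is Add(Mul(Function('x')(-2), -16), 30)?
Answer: -34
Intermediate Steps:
Add(Mul(Function('x')(-2), -16), 30) = Add(Mul(Pow(-2, 2), -16), 30) = Add(Mul(4, -16), 30) = Add(-64, 30) = -34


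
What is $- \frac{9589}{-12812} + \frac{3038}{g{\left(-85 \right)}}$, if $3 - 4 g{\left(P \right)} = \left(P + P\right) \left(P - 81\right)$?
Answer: $\frac{16411627}{51645172} \approx 0.31778$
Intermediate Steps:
$g{\left(P \right)} = \frac{3}{4} - \frac{P \left(-81 + P\right)}{2}$ ($g{\left(P \right)} = \frac{3}{4} - \frac{\left(P + P\right) \left(P - 81\right)}{4} = \frac{3}{4} - \frac{2 P \left(-81 + P\right)}{4} = \frac{3}{4} - \frac{P \left(-81 + P\right)}{2}$)
$- \frac{9589}{-12812} + \frac{3038}{g{\left(-85 \right)}} = - \frac{9589}{-12812} + \frac{3038}{\frac{3}{4} - \frac{\left(-85\right)^{2}}{2} + \frac{81}{2} \left(-85\right)} = \left(-9589\right) \left(- \frac{1}{12812}\right) + \frac{3038}{\frac{3}{4} - \frac{7225}{2} - \frac{6885}{2}} = \frac{9589}{12812} + \frac{3038}{\frac{3}{4} - \frac{7225}{2} - \frac{6885}{2}} = \frac{9589}{12812} + \frac{3038}{- \frac{28217}{4}} = \frac{9589}{12812} + 3038 \left(- \frac{4}{28217}\right) = \frac{9589}{12812} - \frac{1736}{4031} = \frac{16411627}{51645172}$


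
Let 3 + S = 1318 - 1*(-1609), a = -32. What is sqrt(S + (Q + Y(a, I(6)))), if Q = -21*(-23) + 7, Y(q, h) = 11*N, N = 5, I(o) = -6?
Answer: sqrt(3469) ≈ 58.898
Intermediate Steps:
Y(q, h) = 55 (Y(q, h) = 11*5 = 55)
Q = 490 (Q = 483 + 7 = 490)
S = 2924 (S = -3 + (1318 - 1*(-1609)) = -3 + (1318 + 1609) = -3 + 2927 = 2924)
sqrt(S + (Q + Y(a, I(6)))) = sqrt(2924 + (490 + 55)) = sqrt(2924 + 545) = sqrt(3469)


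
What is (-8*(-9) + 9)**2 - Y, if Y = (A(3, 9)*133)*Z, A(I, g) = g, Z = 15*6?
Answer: -101169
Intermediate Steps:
Z = 90
Y = 107730 (Y = (9*133)*90 = 1197*90 = 107730)
(-8*(-9) + 9)**2 - Y = (-8*(-9) + 9)**2 - 1*107730 = (72 + 9)**2 - 107730 = 81**2 - 107730 = 6561 - 107730 = -101169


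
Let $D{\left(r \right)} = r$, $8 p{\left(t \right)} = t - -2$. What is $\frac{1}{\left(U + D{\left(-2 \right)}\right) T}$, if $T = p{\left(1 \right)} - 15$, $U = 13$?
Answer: $- \frac{8}{1287} \approx -0.006216$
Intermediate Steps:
$p{\left(t \right)} = \frac{1}{4} + \frac{t}{8}$ ($p{\left(t \right)} = \frac{t - -2}{8} = \frac{t + 2}{8} = \frac{2 + t}{8} = \frac{1}{4} + \frac{t}{8}$)
$T = - \frac{117}{8}$ ($T = \left(\frac{1}{4} + \frac{1}{8} \cdot 1\right) - 15 = \left(\frac{1}{4} + \frac{1}{8}\right) - 15 = \frac{3}{8} - 15 = - \frac{117}{8} \approx -14.625$)
$\frac{1}{\left(U + D{\left(-2 \right)}\right) T} = \frac{1}{\left(13 - 2\right) \left(- \frac{117}{8}\right)} = \frac{1}{11} \left(- \frac{8}{117}\right) = - \frac{8}{1287}$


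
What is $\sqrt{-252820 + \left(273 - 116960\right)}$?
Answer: $i \sqrt{369507} \approx 607.87 i$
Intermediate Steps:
$\sqrt{-252820 + \left(273 - 116960\right)} = \sqrt{-252820 - 116687} = \sqrt{-369507} = i \sqrt{369507}$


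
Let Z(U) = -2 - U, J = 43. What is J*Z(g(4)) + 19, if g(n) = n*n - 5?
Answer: -540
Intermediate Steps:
g(n) = -5 + n**2 (g(n) = n**2 - 5 = -5 + n**2)
J*Z(g(4)) + 19 = 43*(-2 - (-5 + 4**2)) + 19 = 43*(-2 - (-5 + 16)) + 19 = 43*(-2 - 1*11) + 19 = 43*(-2 - 11) + 19 = 43*(-13) + 19 = -559 + 19 = -540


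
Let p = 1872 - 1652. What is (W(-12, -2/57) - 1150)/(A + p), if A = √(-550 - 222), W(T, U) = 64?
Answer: -59730/12293 + 543*I*√193/12293 ≈ -4.8589 + 0.61365*I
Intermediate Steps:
A = 2*I*√193 (A = √(-772) = 2*I*√193 ≈ 27.785*I)
p = 220
(W(-12, -2/57) - 1150)/(A + p) = (64 - 1150)/(2*I*√193 + 220) = -1086/(220 + 2*I*√193)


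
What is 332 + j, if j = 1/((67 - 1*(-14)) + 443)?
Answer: 173969/524 ≈ 332.00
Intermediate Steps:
j = 1/524 (j = 1/((67 + 14) + 443) = 1/(81 + 443) = 1/524 ≈ 0.0019084)
332 + j = 332 + 1/524 = 173969/524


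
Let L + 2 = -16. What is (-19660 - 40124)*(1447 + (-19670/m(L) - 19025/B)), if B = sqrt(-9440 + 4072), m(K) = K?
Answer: -455514224/3 - 284347650*I*sqrt(1342)/671 ≈ -1.5184e+8 - 1.5524e+7*I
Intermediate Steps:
L = -18 (L = -2 - 16 = -18)
B = 2*I*sqrt(1342) (B = sqrt(-5368) = 2*I*sqrt(1342) ≈ 73.267*I)
(-19660 - 40124)*(1447 + (-19670/m(L) - 19025/B)) = (-19660 - 40124)*(1447 + (-19670/(-18) - 19025*(-I*sqrt(1342)/2684))) = -59784*(1447 + (-19670*(-1/18) - (-19025)*I*sqrt(1342)/2684)) = -59784*(1447 + (9835/9 + 19025*I*sqrt(1342)/2684)) = -59784*(22858/9 + 19025*I*sqrt(1342)/2684) = -455514224/3 - 284347650*I*sqrt(1342)/671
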